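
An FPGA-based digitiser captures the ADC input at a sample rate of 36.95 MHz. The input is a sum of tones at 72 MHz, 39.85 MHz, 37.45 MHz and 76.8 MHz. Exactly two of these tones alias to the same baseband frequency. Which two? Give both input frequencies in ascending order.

39.85 MHz, 76.8 MHz

fs/2 = 18.475 MHz.
72 MHz mod fs = 35.05 MHz.
35.05 MHz > fs/2 = 18.475 MHz, folds to fs − 35.05 MHz = 1.9 MHz.
39.85 MHz mod fs = 2.9 MHz.
2.9 MHz ≤ fs/2 = 18.475 MHz, appears at 2.9 MHz.
37.45 MHz mod fs = 0.5 MHz.
0.5 MHz ≤ fs/2 = 18.475 MHz, appears at 0.5 MHz.
76.8 MHz mod fs = 2.9 MHz.
2.9 MHz ≤ fs/2 = 18.475 MHz, appears at 2.9 MHz.
39.85 MHz and 76.8 MHz both map to 2.9 MHz.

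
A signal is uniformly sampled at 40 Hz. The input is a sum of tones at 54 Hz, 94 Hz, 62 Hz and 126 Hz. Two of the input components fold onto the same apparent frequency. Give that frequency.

fs/2 = 20 Hz.
54 Hz mod fs = 14 Hz.
14 Hz ≤ fs/2 = 20 Hz, appears at 14 Hz.
94 Hz mod fs = 14 Hz.
14 Hz ≤ fs/2 = 20 Hz, appears at 14 Hz.
62 Hz mod fs = 22 Hz.
22 Hz > fs/2 = 20 Hz, folds to fs − 22 Hz = 18 Hz.
126 Hz mod fs = 6 Hz.
6 Hz ≤ fs/2 = 20 Hz, appears at 6 Hz.
54 Hz and 94 Hz both map to 14 Hz.

14 Hz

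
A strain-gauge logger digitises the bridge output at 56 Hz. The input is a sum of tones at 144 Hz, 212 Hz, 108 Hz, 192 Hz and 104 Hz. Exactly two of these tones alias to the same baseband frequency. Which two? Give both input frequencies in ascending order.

144 Hz, 192 Hz

fs/2 = 28 Hz.
144 Hz mod fs = 32 Hz.
32 Hz > fs/2 = 28 Hz, folds to fs − 32 Hz = 24 Hz.
212 Hz mod fs = 44 Hz.
44 Hz > fs/2 = 28 Hz, folds to fs − 44 Hz = 12 Hz.
108 Hz mod fs = 52 Hz.
52 Hz > fs/2 = 28 Hz, folds to fs − 52 Hz = 4 Hz.
192 Hz mod fs = 24 Hz.
24 Hz ≤ fs/2 = 28 Hz, appears at 24 Hz.
104 Hz mod fs = 48 Hz.
48 Hz > fs/2 = 28 Hz, folds to fs − 48 Hz = 8 Hz.
144 Hz and 192 Hz both map to 24 Hz.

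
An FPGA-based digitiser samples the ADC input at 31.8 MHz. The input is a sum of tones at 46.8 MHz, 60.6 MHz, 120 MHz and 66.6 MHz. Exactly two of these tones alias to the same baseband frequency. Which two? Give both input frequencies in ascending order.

60.6 MHz, 66.6 MHz

fs/2 = 15.9 MHz.
46.8 MHz mod fs = 15 MHz.
15 MHz ≤ fs/2 = 15.9 MHz, appears at 15 MHz.
60.6 MHz mod fs = 28.8 MHz.
28.8 MHz > fs/2 = 15.9 MHz, folds to fs − 28.8 MHz = 3 MHz.
120 MHz mod fs = 24.6 MHz.
24.6 MHz > fs/2 = 15.9 MHz, folds to fs − 24.6 MHz = 7.2 MHz.
66.6 MHz mod fs = 3 MHz.
3 MHz ≤ fs/2 = 15.9 MHz, appears at 3 MHz.
60.6 MHz and 66.6 MHz both map to 3 MHz.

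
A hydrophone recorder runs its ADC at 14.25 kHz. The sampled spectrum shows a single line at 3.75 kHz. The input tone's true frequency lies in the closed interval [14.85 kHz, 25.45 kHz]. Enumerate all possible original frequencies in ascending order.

18 kHz, 24.75 kHz

Frequencies that alias to 3.75 kHz are k·fs ± 3.75 kHz for integer k ≥ 0.
k=0: 3.75 kHz.
k=1: 10.5 kHz, 18 kHz.
k=2: 24.75 kHz, 32.25 kHz.
k=3: 39 kHz, 46.5 kHz.
Within [14.85 kHz, 25.45 kHz]: 18 kHz, 24.75 kHz.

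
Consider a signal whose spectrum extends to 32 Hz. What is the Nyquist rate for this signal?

64 Hz

Nyquist rate = 2 × 32 Hz = 64 Hz.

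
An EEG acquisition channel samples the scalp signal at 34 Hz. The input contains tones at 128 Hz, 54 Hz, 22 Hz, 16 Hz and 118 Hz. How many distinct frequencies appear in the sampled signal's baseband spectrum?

fs/2 = 17 Hz.
128 Hz mod fs = 26 Hz.
26 Hz > fs/2 = 17 Hz, folds to fs − 26 Hz = 8 Hz.
54 Hz mod fs = 20 Hz.
20 Hz > fs/2 = 17 Hz, folds to fs − 20 Hz = 14 Hz.
22 Hz > fs/2 = 17 Hz, folds to fs − 22 Hz = 12 Hz.
16 Hz ≤ fs/2 = 17 Hz, passes unchanged.
118 Hz mod fs = 16 Hz.
16 Hz ≤ fs/2 = 17 Hz, appears at 16 Hz.
Distinct values: {8 Hz, 12 Hz, 14 Hz, 16 Hz} → 4.

4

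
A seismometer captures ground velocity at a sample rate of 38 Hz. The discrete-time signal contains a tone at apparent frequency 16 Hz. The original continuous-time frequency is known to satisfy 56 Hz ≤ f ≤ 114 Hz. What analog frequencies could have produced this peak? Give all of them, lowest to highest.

60 Hz, 92 Hz, 98 Hz

Frequencies that alias to 16 Hz are k·fs ± 16 Hz for integer k ≥ 0.
k=0: 16 Hz.
k=1: 22 Hz, 54 Hz.
k=2: 60 Hz, 92 Hz.
k=3: 98 Hz, 130 Hz.
k=4: 136 Hz, 168 Hz.
Within [56 Hz, 114 Hz]: 60 Hz, 92 Hz, 98 Hz.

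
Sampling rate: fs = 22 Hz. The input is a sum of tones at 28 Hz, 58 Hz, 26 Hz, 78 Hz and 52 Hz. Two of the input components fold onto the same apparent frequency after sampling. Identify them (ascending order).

52 Hz, 58 Hz

fs/2 = 11 Hz.
28 Hz mod fs = 6 Hz.
6 Hz ≤ fs/2 = 11 Hz, appears at 6 Hz.
58 Hz mod fs = 14 Hz.
14 Hz > fs/2 = 11 Hz, folds to fs − 14 Hz = 8 Hz.
26 Hz mod fs = 4 Hz.
4 Hz ≤ fs/2 = 11 Hz, appears at 4 Hz.
78 Hz mod fs = 12 Hz.
12 Hz > fs/2 = 11 Hz, folds to fs − 12 Hz = 10 Hz.
52 Hz mod fs = 8 Hz.
8 Hz ≤ fs/2 = 11 Hz, appears at 8 Hz.
52 Hz and 58 Hz both map to 8 Hz.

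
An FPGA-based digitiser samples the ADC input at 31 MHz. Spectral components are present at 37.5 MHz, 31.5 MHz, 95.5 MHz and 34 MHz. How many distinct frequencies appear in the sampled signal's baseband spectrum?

fs/2 = 15.5 MHz.
37.5 MHz mod fs = 6.5 MHz.
6.5 MHz ≤ fs/2 = 15.5 MHz, appears at 6.5 MHz.
31.5 MHz mod fs = 0.5 MHz.
0.5 MHz ≤ fs/2 = 15.5 MHz, appears at 0.5 MHz.
95.5 MHz mod fs = 2.5 MHz.
2.5 MHz ≤ fs/2 = 15.5 MHz, appears at 2.5 MHz.
34 MHz mod fs = 3 MHz.
3 MHz ≤ fs/2 = 15.5 MHz, appears at 3 MHz.
Distinct values: {0.5 MHz, 2.5 MHz, 3 MHz, 6.5 MHz} → 4.

4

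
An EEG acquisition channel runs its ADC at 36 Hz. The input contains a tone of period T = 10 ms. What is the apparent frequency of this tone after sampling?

T = 10 ms → f = 1/T = 100 Hz.
100 Hz mod fs = 28 Hz.
28 Hz > fs/2 = 18 Hz, folds to fs − 28 Hz = 8 Hz.

8 Hz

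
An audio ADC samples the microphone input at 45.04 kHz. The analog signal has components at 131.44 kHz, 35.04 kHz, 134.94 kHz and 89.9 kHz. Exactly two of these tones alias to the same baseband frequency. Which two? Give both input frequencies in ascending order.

fs/2 = 22.52 kHz.
131.44 kHz mod fs = 41.36 kHz.
41.36 kHz > fs/2 = 22.52 kHz, folds to fs − 41.36 kHz = 3.68 kHz.
35.04 kHz > fs/2 = 22.52 kHz, folds to fs − 35.04 kHz = 10 kHz.
134.94 kHz mod fs = 44.86 kHz.
44.86 kHz > fs/2 = 22.52 kHz, folds to fs − 44.86 kHz = 0.18 kHz.
89.9 kHz mod fs = 44.86 kHz.
44.86 kHz > fs/2 = 22.52 kHz, folds to fs − 44.86 kHz = 0.18 kHz.
89.9 kHz and 134.94 kHz both map to 0.18 kHz.

89.9 kHz, 134.94 kHz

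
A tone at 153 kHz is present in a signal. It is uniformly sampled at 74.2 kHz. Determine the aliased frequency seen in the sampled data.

4.6 kHz

153 kHz mod fs = 4.6 kHz.
4.6 kHz ≤ fs/2 = 37.1 kHz, appears at 4.6 kHz.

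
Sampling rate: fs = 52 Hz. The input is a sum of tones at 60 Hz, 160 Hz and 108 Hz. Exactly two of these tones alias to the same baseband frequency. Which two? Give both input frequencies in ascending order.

fs/2 = 26 Hz.
60 Hz mod fs = 8 Hz.
8 Hz ≤ fs/2 = 26 Hz, appears at 8 Hz.
160 Hz mod fs = 4 Hz.
4 Hz ≤ fs/2 = 26 Hz, appears at 4 Hz.
108 Hz mod fs = 4 Hz.
4 Hz ≤ fs/2 = 26 Hz, appears at 4 Hz.
108 Hz and 160 Hz both map to 4 Hz.

108 Hz, 160 Hz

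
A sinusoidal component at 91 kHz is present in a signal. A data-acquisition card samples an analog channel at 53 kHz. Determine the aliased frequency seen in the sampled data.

15 kHz

91 kHz mod fs = 38 kHz.
38 kHz > fs/2 = 26.5 kHz, folds to fs − 38 kHz = 15 kHz.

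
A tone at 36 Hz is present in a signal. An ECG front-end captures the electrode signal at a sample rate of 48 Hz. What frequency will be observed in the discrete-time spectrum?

12 Hz

36 Hz > fs/2 = 24 Hz, folds to fs − 36 Hz = 12 Hz.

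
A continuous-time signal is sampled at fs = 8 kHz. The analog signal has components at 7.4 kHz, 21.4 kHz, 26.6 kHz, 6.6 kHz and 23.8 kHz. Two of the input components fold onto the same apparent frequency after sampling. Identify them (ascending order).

fs/2 = 4 kHz.
7.4 kHz > fs/2 = 4 kHz, folds to fs − 7.4 kHz = 0.6 kHz.
21.4 kHz mod fs = 5.4 kHz.
5.4 kHz > fs/2 = 4 kHz, folds to fs − 5.4 kHz = 2.6 kHz.
26.6 kHz mod fs = 2.6 kHz.
2.6 kHz ≤ fs/2 = 4 kHz, appears at 2.6 kHz.
6.6 kHz > fs/2 = 4 kHz, folds to fs − 6.6 kHz = 1.4 kHz.
23.8 kHz mod fs = 7.8 kHz.
7.8 kHz > fs/2 = 4 kHz, folds to fs − 7.8 kHz = 0.2 kHz.
21.4 kHz and 26.6 kHz both map to 2.6 kHz.

21.4 kHz, 26.6 kHz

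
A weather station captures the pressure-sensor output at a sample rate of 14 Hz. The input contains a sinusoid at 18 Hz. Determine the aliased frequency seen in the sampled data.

4 Hz

18 Hz mod fs = 4 Hz.
4 Hz ≤ fs/2 = 7 Hz, appears at 4 Hz.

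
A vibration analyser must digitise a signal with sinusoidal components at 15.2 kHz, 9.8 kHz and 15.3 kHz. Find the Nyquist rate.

Highest-frequency component: 15.3 kHz.
Nyquist rate = 2 × 15.3 kHz = 30.6 kHz.

30.6 kHz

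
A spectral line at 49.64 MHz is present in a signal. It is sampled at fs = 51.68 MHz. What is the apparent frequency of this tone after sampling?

2.04 MHz

49.64 MHz > fs/2 = 25.84 MHz, folds to fs − 49.64 MHz = 2.04 MHz.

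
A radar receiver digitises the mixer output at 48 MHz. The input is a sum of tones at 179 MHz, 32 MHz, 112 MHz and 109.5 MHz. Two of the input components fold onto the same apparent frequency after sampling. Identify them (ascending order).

32 MHz, 112 MHz

fs/2 = 24 MHz.
179 MHz mod fs = 35 MHz.
35 MHz > fs/2 = 24 MHz, folds to fs − 35 MHz = 13 MHz.
32 MHz > fs/2 = 24 MHz, folds to fs − 32 MHz = 16 MHz.
112 MHz mod fs = 16 MHz.
16 MHz ≤ fs/2 = 24 MHz, appears at 16 MHz.
109.5 MHz mod fs = 13.5 MHz.
13.5 MHz ≤ fs/2 = 24 MHz, appears at 13.5 MHz.
32 MHz and 112 MHz both map to 16 MHz.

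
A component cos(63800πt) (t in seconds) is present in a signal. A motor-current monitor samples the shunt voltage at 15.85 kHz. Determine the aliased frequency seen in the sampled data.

ω = 63800π rad/s → f = ω/(2π) = 31900 Hz = 31.9 kHz.
31.9 kHz mod fs = 0.2 kHz.
0.2 kHz ≤ fs/2 = 7.925 kHz, appears at 0.2 kHz.

0.2 kHz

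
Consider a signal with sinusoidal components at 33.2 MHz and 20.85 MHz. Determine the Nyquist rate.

66.4 MHz

Highest-frequency component: 33.2 MHz.
Nyquist rate = 2 × 33.2 MHz = 66.4 MHz.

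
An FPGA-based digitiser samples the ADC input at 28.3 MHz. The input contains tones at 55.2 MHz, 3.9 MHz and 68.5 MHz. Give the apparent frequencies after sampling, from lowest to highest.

1.4 MHz, 3.9 MHz, 11.9 MHz

fs/2 = 14.15 MHz.
55.2 MHz mod fs = 26.9 MHz.
26.9 MHz > fs/2 = 14.15 MHz, folds to fs − 26.9 MHz = 1.4 MHz.
3.9 MHz ≤ fs/2 = 14.15 MHz, passes unchanged.
68.5 MHz mod fs = 11.9 MHz.
11.9 MHz ≤ fs/2 = 14.15 MHz, appears at 11.9 MHz.
Distinct values: {1.4 MHz, 3.9 MHz, 11.9 MHz}.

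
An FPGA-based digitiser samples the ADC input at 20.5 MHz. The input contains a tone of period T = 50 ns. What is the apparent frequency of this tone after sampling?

T = 50 ns → f = 1/T = 20 MHz.
20 MHz > fs/2 = 10.25 MHz, folds to fs − 20 MHz = 0.5 MHz.

0.5 MHz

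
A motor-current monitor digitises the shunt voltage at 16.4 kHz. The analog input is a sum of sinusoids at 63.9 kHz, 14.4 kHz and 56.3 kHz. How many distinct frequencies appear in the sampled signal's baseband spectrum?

3

fs/2 = 8.2 kHz.
63.9 kHz mod fs = 14.7 kHz.
14.7 kHz > fs/2 = 8.2 kHz, folds to fs − 14.7 kHz = 1.7 kHz.
14.4 kHz > fs/2 = 8.2 kHz, folds to fs − 14.4 kHz = 2 kHz.
56.3 kHz mod fs = 7.1 kHz.
7.1 kHz ≤ fs/2 = 8.2 kHz, appears at 7.1 kHz.
Distinct values: {1.7 kHz, 2 kHz, 7.1 kHz} → 3.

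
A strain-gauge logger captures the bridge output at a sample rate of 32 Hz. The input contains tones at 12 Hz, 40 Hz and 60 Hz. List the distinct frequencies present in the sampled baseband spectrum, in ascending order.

fs/2 = 16 Hz.
12 Hz ≤ fs/2 = 16 Hz, passes unchanged.
40 Hz mod fs = 8 Hz.
8 Hz ≤ fs/2 = 16 Hz, appears at 8 Hz.
60 Hz mod fs = 28 Hz.
28 Hz > fs/2 = 16 Hz, folds to fs − 28 Hz = 4 Hz.
Distinct values: {4 Hz, 8 Hz, 12 Hz}.

4 Hz, 8 Hz, 12 Hz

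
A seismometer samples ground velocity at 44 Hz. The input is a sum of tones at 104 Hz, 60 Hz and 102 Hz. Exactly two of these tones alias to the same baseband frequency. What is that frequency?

16 Hz

fs/2 = 22 Hz.
104 Hz mod fs = 16 Hz.
16 Hz ≤ fs/2 = 22 Hz, appears at 16 Hz.
60 Hz mod fs = 16 Hz.
16 Hz ≤ fs/2 = 22 Hz, appears at 16 Hz.
102 Hz mod fs = 14 Hz.
14 Hz ≤ fs/2 = 22 Hz, appears at 14 Hz.
60 Hz and 104 Hz both map to 16 Hz.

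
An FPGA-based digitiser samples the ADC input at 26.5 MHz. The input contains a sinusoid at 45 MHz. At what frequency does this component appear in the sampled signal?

45 MHz mod fs = 18.5 MHz.
18.5 MHz > fs/2 = 13.25 MHz, folds to fs − 18.5 MHz = 8 MHz.

8 MHz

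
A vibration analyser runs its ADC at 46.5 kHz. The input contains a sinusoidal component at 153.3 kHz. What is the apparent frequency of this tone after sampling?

153.3 kHz mod fs = 13.8 kHz.
13.8 kHz ≤ fs/2 = 23.25 kHz, appears at 13.8 kHz.

13.8 kHz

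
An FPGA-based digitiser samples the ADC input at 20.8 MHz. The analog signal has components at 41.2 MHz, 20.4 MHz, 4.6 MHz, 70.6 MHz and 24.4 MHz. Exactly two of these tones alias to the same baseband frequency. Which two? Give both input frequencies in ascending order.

20.4 MHz, 41.2 MHz

fs/2 = 10.4 MHz.
41.2 MHz mod fs = 20.4 MHz.
20.4 MHz > fs/2 = 10.4 MHz, folds to fs − 20.4 MHz = 0.4 MHz.
20.4 MHz > fs/2 = 10.4 MHz, folds to fs − 20.4 MHz = 0.4 MHz.
4.6 MHz ≤ fs/2 = 10.4 MHz, passes unchanged.
70.6 MHz mod fs = 8.2 MHz.
8.2 MHz ≤ fs/2 = 10.4 MHz, appears at 8.2 MHz.
24.4 MHz mod fs = 3.6 MHz.
3.6 MHz ≤ fs/2 = 10.4 MHz, appears at 3.6 MHz.
20.4 MHz and 41.2 MHz both map to 0.4 MHz.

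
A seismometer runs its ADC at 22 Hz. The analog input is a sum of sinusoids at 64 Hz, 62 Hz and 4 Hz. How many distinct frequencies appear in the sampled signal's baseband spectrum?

2

fs/2 = 11 Hz.
64 Hz mod fs = 20 Hz.
20 Hz > fs/2 = 11 Hz, folds to fs − 20 Hz = 2 Hz.
62 Hz mod fs = 18 Hz.
18 Hz > fs/2 = 11 Hz, folds to fs − 18 Hz = 4 Hz.
4 Hz ≤ fs/2 = 11 Hz, passes unchanged.
Distinct values: {2 Hz, 4 Hz} → 2.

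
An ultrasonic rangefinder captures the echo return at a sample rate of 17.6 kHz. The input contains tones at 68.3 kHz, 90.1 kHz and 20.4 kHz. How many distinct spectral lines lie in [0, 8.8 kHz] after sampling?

2

fs/2 = 8.8 kHz.
68.3 kHz mod fs = 15.5 kHz.
15.5 kHz > fs/2 = 8.8 kHz, folds to fs − 15.5 kHz = 2.1 kHz.
90.1 kHz mod fs = 2.1 kHz.
2.1 kHz ≤ fs/2 = 8.8 kHz, appears at 2.1 kHz.
20.4 kHz mod fs = 2.8 kHz.
2.8 kHz ≤ fs/2 = 8.8 kHz, appears at 2.8 kHz.
Distinct values: {2.1 kHz, 2.8 kHz} → 2.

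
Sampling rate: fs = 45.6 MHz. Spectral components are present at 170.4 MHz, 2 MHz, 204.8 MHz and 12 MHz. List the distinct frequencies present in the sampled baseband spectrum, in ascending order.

fs/2 = 22.8 MHz.
170.4 MHz mod fs = 33.6 MHz.
33.6 MHz > fs/2 = 22.8 MHz, folds to fs − 33.6 MHz = 12 MHz.
2 MHz ≤ fs/2 = 22.8 MHz, passes unchanged.
204.8 MHz mod fs = 22.4 MHz.
22.4 MHz ≤ fs/2 = 22.8 MHz, appears at 22.4 MHz.
12 MHz ≤ fs/2 = 22.8 MHz, passes unchanged.
Distinct values: {2 MHz, 12 MHz, 22.4 MHz}.

2 MHz, 12 MHz, 22.4 MHz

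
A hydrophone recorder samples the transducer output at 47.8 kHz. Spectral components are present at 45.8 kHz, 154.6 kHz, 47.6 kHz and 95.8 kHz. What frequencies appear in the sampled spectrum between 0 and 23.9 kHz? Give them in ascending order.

fs/2 = 23.9 kHz.
45.8 kHz > fs/2 = 23.9 kHz, folds to fs − 45.8 kHz = 2 kHz.
154.6 kHz mod fs = 11.2 kHz.
11.2 kHz ≤ fs/2 = 23.9 kHz, appears at 11.2 kHz.
47.6 kHz > fs/2 = 23.9 kHz, folds to fs − 47.6 kHz = 0.2 kHz.
95.8 kHz mod fs = 0.2 kHz.
0.2 kHz ≤ fs/2 = 23.9 kHz, appears at 0.2 kHz.
Distinct values: {0.2 kHz, 2 kHz, 11.2 kHz}.

0.2 kHz, 2 kHz, 11.2 kHz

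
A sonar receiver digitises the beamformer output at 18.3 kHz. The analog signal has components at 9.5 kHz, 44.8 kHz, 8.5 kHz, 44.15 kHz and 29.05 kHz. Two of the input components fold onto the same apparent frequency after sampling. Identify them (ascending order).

29.05 kHz, 44.15 kHz

fs/2 = 9.15 kHz.
9.5 kHz > fs/2 = 9.15 kHz, folds to fs − 9.5 kHz = 8.8 kHz.
44.8 kHz mod fs = 8.2 kHz.
8.2 kHz ≤ fs/2 = 9.15 kHz, appears at 8.2 kHz.
8.5 kHz ≤ fs/2 = 9.15 kHz, passes unchanged.
44.15 kHz mod fs = 7.55 kHz.
7.55 kHz ≤ fs/2 = 9.15 kHz, appears at 7.55 kHz.
29.05 kHz mod fs = 10.75 kHz.
10.75 kHz > fs/2 = 9.15 kHz, folds to fs − 10.75 kHz = 7.55 kHz.
29.05 kHz and 44.15 kHz both map to 7.55 kHz.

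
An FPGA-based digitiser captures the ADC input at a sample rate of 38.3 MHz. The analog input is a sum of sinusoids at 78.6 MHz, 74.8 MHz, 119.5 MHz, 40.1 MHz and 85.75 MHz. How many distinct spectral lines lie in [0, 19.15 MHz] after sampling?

4

fs/2 = 19.15 MHz.
78.6 MHz mod fs = 2 MHz.
2 MHz ≤ fs/2 = 19.15 MHz, appears at 2 MHz.
74.8 MHz mod fs = 36.5 MHz.
36.5 MHz > fs/2 = 19.15 MHz, folds to fs − 36.5 MHz = 1.8 MHz.
119.5 MHz mod fs = 4.6 MHz.
4.6 MHz ≤ fs/2 = 19.15 MHz, appears at 4.6 MHz.
40.1 MHz mod fs = 1.8 MHz.
1.8 MHz ≤ fs/2 = 19.15 MHz, appears at 1.8 MHz.
85.75 MHz mod fs = 9.15 MHz.
9.15 MHz ≤ fs/2 = 19.15 MHz, appears at 9.15 MHz.
Distinct values: {1.8 MHz, 2 MHz, 4.6 MHz, 9.15 MHz} → 4.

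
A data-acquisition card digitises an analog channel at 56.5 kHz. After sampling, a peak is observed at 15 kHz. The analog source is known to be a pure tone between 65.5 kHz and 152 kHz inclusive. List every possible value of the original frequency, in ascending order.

71.5 kHz, 98 kHz, 128 kHz

Frequencies that alias to 15 kHz are k·fs ± 15 kHz for integer k ≥ 0.
k=0: 15 kHz.
k=1: 41.5 kHz, 71.5 kHz.
k=2: 98 kHz, 128 kHz.
k=3: 154.5 kHz, 184.5 kHz.
Within [65.5 kHz, 152 kHz]: 71.5 kHz, 98 kHz, 128 kHz.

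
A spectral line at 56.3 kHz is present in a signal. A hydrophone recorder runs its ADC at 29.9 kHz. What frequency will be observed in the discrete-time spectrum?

56.3 kHz mod fs = 26.4 kHz.
26.4 kHz > fs/2 = 14.95 kHz, folds to fs − 26.4 kHz = 3.5 kHz.

3.5 kHz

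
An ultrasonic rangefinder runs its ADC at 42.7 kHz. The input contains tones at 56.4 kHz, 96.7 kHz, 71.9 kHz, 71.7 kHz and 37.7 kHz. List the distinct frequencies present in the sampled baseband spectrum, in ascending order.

fs/2 = 21.35 kHz.
56.4 kHz mod fs = 13.7 kHz.
13.7 kHz ≤ fs/2 = 21.35 kHz, appears at 13.7 kHz.
96.7 kHz mod fs = 11.3 kHz.
11.3 kHz ≤ fs/2 = 21.35 kHz, appears at 11.3 kHz.
71.9 kHz mod fs = 29.2 kHz.
29.2 kHz > fs/2 = 21.35 kHz, folds to fs − 29.2 kHz = 13.5 kHz.
71.7 kHz mod fs = 29 kHz.
29 kHz > fs/2 = 21.35 kHz, folds to fs − 29 kHz = 13.7 kHz.
37.7 kHz > fs/2 = 21.35 kHz, folds to fs − 37.7 kHz = 5 kHz.
Distinct values: {5 kHz, 11.3 kHz, 13.5 kHz, 13.7 kHz}.

5 kHz, 11.3 kHz, 13.5 kHz, 13.7 kHz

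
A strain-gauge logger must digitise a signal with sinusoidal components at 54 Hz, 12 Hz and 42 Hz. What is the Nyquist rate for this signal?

Highest-frequency component: 54 Hz.
Nyquist rate = 2 × 54 Hz = 108 Hz.

108 Hz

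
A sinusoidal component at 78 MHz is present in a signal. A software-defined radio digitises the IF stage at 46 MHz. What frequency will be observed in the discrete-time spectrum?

14 MHz

78 MHz mod fs = 32 MHz.
32 MHz > fs/2 = 23 MHz, folds to fs − 32 MHz = 14 MHz.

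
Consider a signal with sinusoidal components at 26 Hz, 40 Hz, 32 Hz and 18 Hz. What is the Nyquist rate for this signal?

80 Hz

Highest-frequency component: 40 Hz.
Nyquist rate = 2 × 40 Hz = 80 Hz.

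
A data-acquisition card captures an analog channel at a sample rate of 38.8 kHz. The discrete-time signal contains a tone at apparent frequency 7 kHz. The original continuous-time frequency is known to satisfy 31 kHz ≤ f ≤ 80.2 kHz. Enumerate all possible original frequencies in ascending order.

31.8 kHz, 45.8 kHz, 70.6 kHz

Frequencies that alias to 7 kHz are k·fs ± 7 kHz for integer k ≥ 0.
k=0: 7 kHz.
k=1: 31.8 kHz, 45.8 kHz.
k=2: 70.6 kHz, 84.6 kHz.
k=3: 109.4 kHz, 123.4 kHz.
Within [31 kHz, 80.2 kHz]: 31.8 kHz, 45.8 kHz, 70.6 kHz.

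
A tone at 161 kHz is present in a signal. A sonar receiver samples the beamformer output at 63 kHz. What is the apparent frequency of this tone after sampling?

28 kHz

161 kHz mod fs = 35 kHz.
35 kHz > fs/2 = 31.5 kHz, folds to fs − 35 kHz = 28 kHz.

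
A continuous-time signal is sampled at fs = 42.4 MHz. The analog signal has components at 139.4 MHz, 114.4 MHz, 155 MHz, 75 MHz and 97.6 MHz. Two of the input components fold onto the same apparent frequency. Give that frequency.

12.8 MHz

fs/2 = 21.2 MHz.
139.4 MHz mod fs = 12.2 MHz.
12.2 MHz ≤ fs/2 = 21.2 MHz, appears at 12.2 MHz.
114.4 MHz mod fs = 29.6 MHz.
29.6 MHz > fs/2 = 21.2 MHz, folds to fs − 29.6 MHz = 12.8 MHz.
155 MHz mod fs = 27.8 MHz.
27.8 MHz > fs/2 = 21.2 MHz, folds to fs − 27.8 MHz = 14.6 MHz.
75 MHz mod fs = 32.6 MHz.
32.6 MHz > fs/2 = 21.2 MHz, folds to fs − 32.6 MHz = 9.8 MHz.
97.6 MHz mod fs = 12.8 MHz.
12.8 MHz ≤ fs/2 = 21.2 MHz, appears at 12.8 MHz.
97.6 MHz and 114.4 MHz both map to 12.8 MHz.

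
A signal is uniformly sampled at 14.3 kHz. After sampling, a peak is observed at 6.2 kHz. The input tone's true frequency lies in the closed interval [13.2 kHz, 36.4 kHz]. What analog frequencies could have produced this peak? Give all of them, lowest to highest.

Frequencies that alias to 6.2 kHz are k·fs ± 6.2 kHz for integer k ≥ 0.
k=0: 6.2 kHz.
k=1: 8.1 kHz, 20.5 kHz.
k=2: 22.4 kHz, 34.8 kHz.
k=3: 36.7 kHz, 49.1 kHz.
Within [13.2 kHz, 36.4 kHz]: 20.5 kHz, 22.4 kHz, 34.8 kHz.

20.5 kHz, 22.4 kHz, 34.8 kHz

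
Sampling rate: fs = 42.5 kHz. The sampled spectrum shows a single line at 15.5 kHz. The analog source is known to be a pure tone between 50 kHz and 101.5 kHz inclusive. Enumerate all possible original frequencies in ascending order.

58 kHz, 69.5 kHz, 100.5 kHz

Frequencies that alias to 15.5 kHz are k·fs ± 15.5 kHz for integer k ≥ 0.
k=0: 15.5 kHz.
k=1: 27 kHz, 58 kHz.
k=2: 69.5 kHz, 100.5 kHz.
k=3: 112 kHz, 143 kHz.
Within [50 kHz, 101.5 kHz]: 58 kHz, 69.5 kHz, 100.5 kHz.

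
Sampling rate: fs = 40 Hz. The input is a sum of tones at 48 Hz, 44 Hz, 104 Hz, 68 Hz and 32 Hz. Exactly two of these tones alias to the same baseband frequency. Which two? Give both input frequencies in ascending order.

32 Hz, 48 Hz

fs/2 = 20 Hz.
48 Hz mod fs = 8 Hz.
8 Hz ≤ fs/2 = 20 Hz, appears at 8 Hz.
44 Hz mod fs = 4 Hz.
4 Hz ≤ fs/2 = 20 Hz, appears at 4 Hz.
104 Hz mod fs = 24 Hz.
24 Hz > fs/2 = 20 Hz, folds to fs − 24 Hz = 16 Hz.
68 Hz mod fs = 28 Hz.
28 Hz > fs/2 = 20 Hz, folds to fs − 28 Hz = 12 Hz.
32 Hz > fs/2 = 20 Hz, folds to fs − 32 Hz = 8 Hz.
32 Hz and 48 Hz both map to 8 Hz.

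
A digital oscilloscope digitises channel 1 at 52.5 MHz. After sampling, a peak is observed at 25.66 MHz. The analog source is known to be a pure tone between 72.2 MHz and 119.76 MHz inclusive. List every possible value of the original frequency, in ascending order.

78.16 MHz, 79.34 MHz

Frequencies that alias to 25.66 MHz are k·fs ± 25.66 MHz for integer k ≥ 0.
k=0: 25.66 MHz.
k=1: 26.84 MHz, 78.16 MHz.
k=2: 79.34 MHz, 130.66 MHz.
k=3: 131.84 MHz, 183.16 MHz.
Within [72.2 MHz, 119.76 MHz]: 78.16 MHz, 79.34 MHz.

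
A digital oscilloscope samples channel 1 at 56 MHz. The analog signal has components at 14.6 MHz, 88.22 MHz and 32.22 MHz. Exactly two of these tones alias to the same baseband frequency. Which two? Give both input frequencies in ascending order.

32.22 MHz, 88.22 MHz

fs/2 = 28 MHz.
14.6 MHz ≤ fs/2 = 28 MHz, passes unchanged.
88.22 MHz mod fs = 32.22 MHz.
32.22 MHz > fs/2 = 28 MHz, folds to fs − 32.22 MHz = 23.78 MHz.
32.22 MHz > fs/2 = 28 MHz, folds to fs − 32.22 MHz = 23.78 MHz.
32.22 MHz and 88.22 MHz both map to 23.78 MHz.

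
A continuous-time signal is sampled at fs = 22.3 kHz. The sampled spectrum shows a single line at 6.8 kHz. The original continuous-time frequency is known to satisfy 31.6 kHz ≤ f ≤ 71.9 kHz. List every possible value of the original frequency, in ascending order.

Frequencies that alias to 6.8 kHz are k·fs ± 6.8 kHz for integer k ≥ 0.
k=0: 6.8 kHz.
k=1: 15.5 kHz, 29.1 kHz.
k=2: 37.8 kHz, 51.4 kHz.
k=3: 60.1 kHz, 73.7 kHz.
k=4: 82.4 kHz, 96 kHz.
Within [31.6 kHz, 71.9 kHz]: 37.8 kHz, 51.4 kHz, 60.1 kHz.

37.8 kHz, 51.4 kHz, 60.1 kHz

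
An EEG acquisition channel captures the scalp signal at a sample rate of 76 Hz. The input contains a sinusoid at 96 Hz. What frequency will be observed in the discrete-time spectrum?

20 Hz

96 Hz mod fs = 20 Hz.
20 Hz ≤ fs/2 = 38 Hz, appears at 20 Hz.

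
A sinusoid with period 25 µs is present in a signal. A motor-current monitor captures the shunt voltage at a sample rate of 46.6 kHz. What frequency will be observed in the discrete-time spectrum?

T = 25 µs → f = 1/T = 40 kHz.
40 kHz > fs/2 = 23.3 kHz, folds to fs − 40 kHz = 6.6 kHz.

6.6 kHz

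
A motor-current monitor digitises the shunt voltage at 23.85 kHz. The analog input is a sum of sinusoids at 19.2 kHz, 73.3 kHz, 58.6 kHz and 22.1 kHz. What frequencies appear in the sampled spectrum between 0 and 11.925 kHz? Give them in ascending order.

fs/2 = 11.925 kHz.
19.2 kHz > fs/2 = 11.925 kHz, folds to fs − 19.2 kHz = 4.65 kHz.
73.3 kHz mod fs = 1.75 kHz.
1.75 kHz ≤ fs/2 = 11.925 kHz, appears at 1.75 kHz.
58.6 kHz mod fs = 10.9 kHz.
10.9 kHz ≤ fs/2 = 11.925 kHz, appears at 10.9 kHz.
22.1 kHz > fs/2 = 11.925 kHz, folds to fs − 22.1 kHz = 1.75 kHz.
Distinct values: {1.75 kHz, 4.65 kHz, 10.9 kHz}.

1.75 kHz, 4.65 kHz, 10.9 kHz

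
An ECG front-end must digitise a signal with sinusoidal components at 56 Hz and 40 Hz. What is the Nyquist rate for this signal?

112 Hz

Highest-frequency component: 56 Hz.
Nyquist rate = 2 × 56 Hz = 112 Hz.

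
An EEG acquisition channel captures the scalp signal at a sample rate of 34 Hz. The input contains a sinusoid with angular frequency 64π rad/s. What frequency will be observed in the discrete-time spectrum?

ω = 64π rad/s → f = ω/(2π) = 32 Hz.
32 Hz > fs/2 = 17 Hz, folds to fs − 32 Hz = 2 Hz.

2 Hz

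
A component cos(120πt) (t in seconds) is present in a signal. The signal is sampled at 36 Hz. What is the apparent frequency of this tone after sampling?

12 Hz

ω = 120π rad/s → f = ω/(2π) = 60 Hz.
60 Hz mod fs = 24 Hz.
24 Hz > fs/2 = 18 Hz, folds to fs − 24 Hz = 12 Hz.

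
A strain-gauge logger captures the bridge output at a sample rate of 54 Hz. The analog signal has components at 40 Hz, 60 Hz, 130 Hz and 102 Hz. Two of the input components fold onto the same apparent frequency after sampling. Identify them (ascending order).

fs/2 = 27 Hz.
40 Hz > fs/2 = 27 Hz, folds to fs − 40 Hz = 14 Hz.
60 Hz mod fs = 6 Hz.
6 Hz ≤ fs/2 = 27 Hz, appears at 6 Hz.
130 Hz mod fs = 22 Hz.
22 Hz ≤ fs/2 = 27 Hz, appears at 22 Hz.
102 Hz mod fs = 48 Hz.
48 Hz > fs/2 = 27 Hz, folds to fs − 48 Hz = 6 Hz.
60 Hz and 102 Hz both map to 6 Hz.

60 Hz, 102 Hz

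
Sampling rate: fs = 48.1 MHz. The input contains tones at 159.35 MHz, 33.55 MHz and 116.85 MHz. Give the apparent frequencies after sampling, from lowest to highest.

fs/2 = 24.05 MHz.
159.35 MHz mod fs = 15.05 MHz.
15.05 MHz ≤ fs/2 = 24.05 MHz, appears at 15.05 MHz.
33.55 MHz > fs/2 = 24.05 MHz, folds to fs − 33.55 MHz = 14.55 MHz.
116.85 MHz mod fs = 20.65 MHz.
20.65 MHz ≤ fs/2 = 24.05 MHz, appears at 20.65 MHz.
Distinct values: {14.55 MHz, 15.05 MHz, 20.65 MHz}.

14.55 MHz, 15.05 MHz, 20.65 MHz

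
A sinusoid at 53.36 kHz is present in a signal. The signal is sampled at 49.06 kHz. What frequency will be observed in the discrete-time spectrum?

4.3 kHz

53.36 kHz mod fs = 4.3 kHz.
4.3 kHz ≤ fs/2 = 24.53 kHz, appears at 4.3 kHz.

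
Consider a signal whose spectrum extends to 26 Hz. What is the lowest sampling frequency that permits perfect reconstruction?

Nyquist rate = 2 × 26 Hz = 52 Hz.

52 Hz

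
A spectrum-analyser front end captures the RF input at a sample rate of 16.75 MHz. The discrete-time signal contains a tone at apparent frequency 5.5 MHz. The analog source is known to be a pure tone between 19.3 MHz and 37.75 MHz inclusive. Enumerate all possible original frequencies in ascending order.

Frequencies that alias to 5.5 MHz are k·fs ± 5.5 MHz for integer k ≥ 0.
k=0: 5.5 MHz.
k=1: 11.25 MHz, 22.25 MHz.
k=2: 28 MHz, 39 MHz.
k=3: 44.75 MHz, 55.75 MHz.
Within [19.3 MHz, 37.75 MHz]: 22.25 MHz, 28 MHz.

22.25 MHz, 28 MHz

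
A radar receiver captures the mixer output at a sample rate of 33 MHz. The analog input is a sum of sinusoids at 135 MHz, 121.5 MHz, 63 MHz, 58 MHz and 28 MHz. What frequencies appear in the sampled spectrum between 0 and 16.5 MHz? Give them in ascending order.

fs/2 = 16.5 MHz.
135 MHz mod fs = 3 MHz.
3 MHz ≤ fs/2 = 16.5 MHz, appears at 3 MHz.
121.5 MHz mod fs = 22.5 MHz.
22.5 MHz > fs/2 = 16.5 MHz, folds to fs − 22.5 MHz = 10.5 MHz.
63 MHz mod fs = 30 MHz.
30 MHz > fs/2 = 16.5 MHz, folds to fs − 30 MHz = 3 MHz.
58 MHz mod fs = 25 MHz.
25 MHz > fs/2 = 16.5 MHz, folds to fs − 25 MHz = 8 MHz.
28 MHz > fs/2 = 16.5 MHz, folds to fs − 28 MHz = 5 MHz.
Distinct values: {3 MHz, 5 MHz, 8 MHz, 10.5 MHz}.

3 MHz, 5 MHz, 8 MHz, 10.5 MHz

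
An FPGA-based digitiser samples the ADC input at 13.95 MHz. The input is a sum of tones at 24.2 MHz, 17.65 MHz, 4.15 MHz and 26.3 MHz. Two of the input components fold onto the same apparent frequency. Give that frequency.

fs/2 = 6.975 MHz.
24.2 MHz mod fs = 10.25 MHz.
10.25 MHz > fs/2 = 6.975 MHz, folds to fs − 10.25 MHz = 3.7 MHz.
17.65 MHz mod fs = 3.7 MHz.
3.7 MHz ≤ fs/2 = 6.975 MHz, appears at 3.7 MHz.
4.15 MHz ≤ fs/2 = 6.975 MHz, passes unchanged.
26.3 MHz mod fs = 12.35 MHz.
12.35 MHz > fs/2 = 6.975 MHz, folds to fs − 12.35 MHz = 1.6 MHz.
17.65 MHz and 24.2 MHz both map to 3.7 MHz.

3.7 MHz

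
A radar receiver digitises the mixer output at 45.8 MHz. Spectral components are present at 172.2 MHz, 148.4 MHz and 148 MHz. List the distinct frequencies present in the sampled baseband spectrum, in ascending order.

10.6 MHz, 11 MHz

fs/2 = 22.9 MHz.
172.2 MHz mod fs = 34.8 MHz.
34.8 MHz > fs/2 = 22.9 MHz, folds to fs − 34.8 MHz = 11 MHz.
148.4 MHz mod fs = 11 MHz.
11 MHz ≤ fs/2 = 22.9 MHz, appears at 11 MHz.
148 MHz mod fs = 10.6 MHz.
10.6 MHz ≤ fs/2 = 22.9 MHz, appears at 10.6 MHz.
Distinct values: {10.6 MHz, 11 MHz}.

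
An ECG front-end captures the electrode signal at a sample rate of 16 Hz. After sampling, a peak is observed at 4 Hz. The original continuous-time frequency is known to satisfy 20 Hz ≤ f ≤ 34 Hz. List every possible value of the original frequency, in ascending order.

Frequencies that alias to 4 Hz are k·fs ± 4 Hz for integer k ≥ 0.
k=0: 4 Hz.
k=1: 12 Hz, 20 Hz.
k=2: 28 Hz, 36 Hz.
k=3: 44 Hz, 52 Hz.
Within [20 Hz, 34 Hz]: 20 Hz, 28 Hz.

20 Hz, 28 Hz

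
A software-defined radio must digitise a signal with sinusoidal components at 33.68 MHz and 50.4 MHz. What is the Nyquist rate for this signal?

100.8 MHz

Highest-frequency component: 50.4 MHz.
Nyquist rate = 2 × 50.4 MHz = 100.8 MHz.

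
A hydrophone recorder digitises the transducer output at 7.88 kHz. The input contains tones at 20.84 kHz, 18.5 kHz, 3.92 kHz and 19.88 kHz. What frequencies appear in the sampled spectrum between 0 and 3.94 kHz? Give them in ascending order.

2.74 kHz, 2.8 kHz, 3.76 kHz, 3.92 kHz

fs/2 = 3.94 kHz.
20.84 kHz mod fs = 5.08 kHz.
5.08 kHz > fs/2 = 3.94 kHz, folds to fs − 5.08 kHz = 2.8 kHz.
18.5 kHz mod fs = 2.74 kHz.
2.74 kHz ≤ fs/2 = 3.94 kHz, appears at 2.74 kHz.
3.92 kHz ≤ fs/2 = 3.94 kHz, passes unchanged.
19.88 kHz mod fs = 4.12 kHz.
4.12 kHz > fs/2 = 3.94 kHz, folds to fs − 4.12 kHz = 3.76 kHz.
Distinct values: {2.74 kHz, 2.8 kHz, 3.76 kHz, 3.92 kHz}.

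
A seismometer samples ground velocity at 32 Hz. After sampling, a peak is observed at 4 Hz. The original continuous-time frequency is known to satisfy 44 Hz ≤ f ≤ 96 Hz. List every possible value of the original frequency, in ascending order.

60 Hz, 68 Hz, 92 Hz

Frequencies that alias to 4 Hz are k·fs ± 4 Hz for integer k ≥ 0.
k=0: 4 Hz.
k=1: 28 Hz, 36 Hz.
k=2: 60 Hz, 68 Hz.
k=3: 92 Hz, 100 Hz.
k=4: 124 Hz, 132 Hz.
Within [44 Hz, 96 Hz]: 60 Hz, 68 Hz, 92 Hz.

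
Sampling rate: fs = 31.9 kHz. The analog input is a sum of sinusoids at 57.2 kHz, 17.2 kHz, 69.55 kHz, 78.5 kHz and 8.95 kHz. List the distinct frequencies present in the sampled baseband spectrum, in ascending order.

5.75 kHz, 6.6 kHz, 8.95 kHz, 14.7 kHz

fs/2 = 15.95 kHz.
57.2 kHz mod fs = 25.3 kHz.
25.3 kHz > fs/2 = 15.95 kHz, folds to fs − 25.3 kHz = 6.6 kHz.
17.2 kHz > fs/2 = 15.95 kHz, folds to fs − 17.2 kHz = 14.7 kHz.
69.55 kHz mod fs = 5.75 kHz.
5.75 kHz ≤ fs/2 = 15.95 kHz, appears at 5.75 kHz.
78.5 kHz mod fs = 14.7 kHz.
14.7 kHz ≤ fs/2 = 15.95 kHz, appears at 14.7 kHz.
8.95 kHz ≤ fs/2 = 15.95 kHz, passes unchanged.
Distinct values: {5.75 kHz, 6.6 kHz, 8.95 kHz, 14.7 kHz}.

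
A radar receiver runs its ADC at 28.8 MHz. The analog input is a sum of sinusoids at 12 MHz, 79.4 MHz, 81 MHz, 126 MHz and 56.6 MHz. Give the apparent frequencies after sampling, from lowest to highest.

fs/2 = 14.4 MHz.
12 MHz ≤ fs/2 = 14.4 MHz, passes unchanged.
79.4 MHz mod fs = 21.8 MHz.
21.8 MHz > fs/2 = 14.4 MHz, folds to fs − 21.8 MHz = 7 MHz.
81 MHz mod fs = 23.4 MHz.
23.4 MHz > fs/2 = 14.4 MHz, folds to fs − 23.4 MHz = 5.4 MHz.
126 MHz mod fs = 10.8 MHz.
10.8 MHz ≤ fs/2 = 14.4 MHz, appears at 10.8 MHz.
56.6 MHz mod fs = 27.8 MHz.
27.8 MHz > fs/2 = 14.4 MHz, folds to fs − 27.8 MHz = 1 MHz.
Distinct values: {1 MHz, 5.4 MHz, 7 MHz, 10.8 MHz, 12 MHz}.

1 MHz, 5.4 MHz, 7 MHz, 10.8 MHz, 12 MHz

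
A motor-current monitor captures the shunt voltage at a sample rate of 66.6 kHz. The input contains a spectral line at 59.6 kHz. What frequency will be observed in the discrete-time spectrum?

59.6 kHz > fs/2 = 33.3 kHz, folds to fs − 59.6 kHz = 7 kHz.

7 kHz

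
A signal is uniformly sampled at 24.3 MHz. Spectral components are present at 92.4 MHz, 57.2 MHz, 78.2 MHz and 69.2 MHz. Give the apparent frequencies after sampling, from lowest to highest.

3.7 MHz, 4.8 MHz, 5.3 MHz, 8.6 MHz

fs/2 = 12.15 MHz.
92.4 MHz mod fs = 19.5 MHz.
19.5 MHz > fs/2 = 12.15 MHz, folds to fs − 19.5 MHz = 4.8 MHz.
57.2 MHz mod fs = 8.6 MHz.
8.6 MHz ≤ fs/2 = 12.15 MHz, appears at 8.6 MHz.
78.2 MHz mod fs = 5.3 MHz.
5.3 MHz ≤ fs/2 = 12.15 MHz, appears at 5.3 MHz.
69.2 MHz mod fs = 20.6 MHz.
20.6 MHz > fs/2 = 12.15 MHz, folds to fs − 20.6 MHz = 3.7 MHz.
Distinct values: {3.7 MHz, 4.8 MHz, 5.3 MHz, 8.6 MHz}.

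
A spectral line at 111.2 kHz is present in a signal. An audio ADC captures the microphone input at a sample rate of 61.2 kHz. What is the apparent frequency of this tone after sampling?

111.2 kHz mod fs = 50 kHz.
50 kHz > fs/2 = 30.6 kHz, folds to fs − 50 kHz = 11.2 kHz.

11.2 kHz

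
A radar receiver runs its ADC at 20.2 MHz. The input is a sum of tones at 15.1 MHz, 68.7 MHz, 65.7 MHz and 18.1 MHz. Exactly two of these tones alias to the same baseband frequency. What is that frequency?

5.1 MHz

fs/2 = 10.1 MHz.
15.1 MHz > fs/2 = 10.1 MHz, folds to fs − 15.1 MHz = 5.1 MHz.
68.7 MHz mod fs = 8.1 MHz.
8.1 MHz ≤ fs/2 = 10.1 MHz, appears at 8.1 MHz.
65.7 MHz mod fs = 5.1 MHz.
5.1 MHz ≤ fs/2 = 10.1 MHz, appears at 5.1 MHz.
18.1 MHz > fs/2 = 10.1 MHz, folds to fs − 18.1 MHz = 2.1 MHz.
15.1 MHz and 65.7 MHz both map to 5.1 MHz.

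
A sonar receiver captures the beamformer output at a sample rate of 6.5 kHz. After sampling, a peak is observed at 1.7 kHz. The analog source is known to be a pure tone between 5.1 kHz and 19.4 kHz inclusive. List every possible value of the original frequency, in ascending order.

Frequencies that alias to 1.7 kHz are k·fs ± 1.7 kHz for integer k ≥ 0.
k=0: 1.7 kHz.
k=1: 4.8 kHz, 8.2 kHz.
k=2: 11.3 kHz, 14.7 kHz.
k=3: 17.8 kHz, 21.2 kHz.
k=4: 24.3 kHz, 27.7 kHz.
Within [5.1 kHz, 19.4 kHz]: 8.2 kHz, 11.3 kHz, 14.7 kHz, 17.8 kHz.

8.2 kHz, 11.3 kHz, 14.7 kHz, 17.8 kHz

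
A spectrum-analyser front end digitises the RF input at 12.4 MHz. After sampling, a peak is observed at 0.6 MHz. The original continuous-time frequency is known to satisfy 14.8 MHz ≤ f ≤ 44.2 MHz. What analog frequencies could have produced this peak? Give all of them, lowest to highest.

Frequencies that alias to 0.6 MHz are k·fs ± 0.6 MHz for integer k ≥ 0.
k=0: 0.6 MHz.
k=1: 11.8 MHz, 13 MHz.
k=2: 24.2 MHz, 25.4 MHz.
k=3: 36.6 MHz, 37.8 MHz.
k=4: 49 MHz, 50.2 MHz.
Within [14.8 MHz, 44.2 MHz]: 24.2 MHz, 25.4 MHz, 36.6 MHz, 37.8 MHz.

24.2 MHz, 25.4 MHz, 36.6 MHz, 37.8 MHz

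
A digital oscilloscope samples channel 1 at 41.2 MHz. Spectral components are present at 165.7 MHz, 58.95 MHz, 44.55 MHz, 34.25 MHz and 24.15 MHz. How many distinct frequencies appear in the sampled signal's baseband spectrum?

5

fs/2 = 20.6 MHz.
165.7 MHz mod fs = 0.9 MHz.
0.9 MHz ≤ fs/2 = 20.6 MHz, appears at 0.9 MHz.
58.95 MHz mod fs = 17.75 MHz.
17.75 MHz ≤ fs/2 = 20.6 MHz, appears at 17.75 MHz.
44.55 MHz mod fs = 3.35 MHz.
3.35 MHz ≤ fs/2 = 20.6 MHz, appears at 3.35 MHz.
34.25 MHz > fs/2 = 20.6 MHz, folds to fs − 34.25 MHz = 6.95 MHz.
24.15 MHz > fs/2 = 20.6 MHz, folds to fs − 24.15 MHz = 17.05 MHz.
Distinct values: {0.9 MHz, 3.35 MHz, 6.95 MHz, 17.05 MHz, 17.75 MHz} → 5.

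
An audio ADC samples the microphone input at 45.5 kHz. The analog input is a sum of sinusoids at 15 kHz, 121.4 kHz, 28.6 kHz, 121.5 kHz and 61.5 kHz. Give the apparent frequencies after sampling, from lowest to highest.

fs/2 = 22.75 kHz.
15 kHz ≤ fs/2 = 22.75 kHz, passes unchanged.
121.4 kHz mod fs = 30.4 kHz.
30.4 kHz > fs/2 = 22.75 kHz, folds to fs − 30.4 kHz = 15.1 kHz.
28.6 kHz > fs/2 = 22.75 kHz, folds to fs − 28.6 kHz = 16.9 kHz.
121.5 kHz mod fs = 30.5 kHz.
30.5 kHz > fs/2 = 22.75 kHz, folds to fs − 30.5 kHz = 15 kHz.
61.5 kHz mod fs = 16 kHz.
16 kHz ≤ fs/2 = 22.75 kHz, appears at 16 kHz.
Distinct values: {15 kHz, 15.1 kHz, 16 kHz, 16.9 kHz}.

15 kHz, 15.1 kHz, 16 kHz, 16.9 kHz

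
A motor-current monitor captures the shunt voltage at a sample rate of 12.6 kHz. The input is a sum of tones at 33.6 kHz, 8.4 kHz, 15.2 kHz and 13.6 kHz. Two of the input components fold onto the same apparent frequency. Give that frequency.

4.2 kHz

fs/2 = 6.3 kHz.
33.6 kHz mod fs = 8.4 kHz.
8.4 kHz > fs/2 = 6.3 kHz, folds to fs − 8.4 kHz = 4.2 kHz.
8.4 kHz > fs/2 = 6.3 kHz, folds to fs − 8.4 kHz = 4.2 kHz.
15.2 kHz mod fs = 2.6 kHz.
2.6 kHz ≤ fs/2 = 6.3 kHz, appears at 2.6 kHz.
13.6 kHz mod fs = 1 kHz.
1 kHz ≤ fs/2 = 6.3 kHz, appears at 1 kHz.
8.4 kHz and 33.6 kHz both map to 4.2 kHz.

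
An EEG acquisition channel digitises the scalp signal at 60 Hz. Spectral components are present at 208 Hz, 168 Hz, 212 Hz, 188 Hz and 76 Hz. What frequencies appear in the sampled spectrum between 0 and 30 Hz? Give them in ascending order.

fs/2 = 30 Hz.
208 Hz mod fs = 28 Hz.
28 Hz ≤ fs/2 = 30 Hz, appears at 28 Hz.
168 Hz mod fs = 48 Hz.
48 Hz > fs/2 = 30 Hz, folds to fs − 48 Hz = 12 Hz.
212 Hz mod fs = 32 Hz.
32 Hz > fs/2 = 30 Hz, folds to fs − 32 Hz = 28 Hz.
188 Hz mod fs = 8 Hz.
8 Hz ≤ fs/2 = 30 Hz, appears at 8 Hz.
76 Hz mod fs = 16 Hz.
16 Hz ≤ fs/2 = 30 Hz, appears at 16 Hz.
Distinct values: {8 Hz, 12 Hz, 16 Hz, 28 Hz}.

8 Hz, 12 Hz, 16 Hz, 28 Hz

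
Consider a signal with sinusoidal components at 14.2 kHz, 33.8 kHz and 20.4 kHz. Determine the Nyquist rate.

Highest-frequency component: 33.8 kHz.
Nyquist rate = 2 × 33.8 kHz = 67.6 kHz.

67.6 kHz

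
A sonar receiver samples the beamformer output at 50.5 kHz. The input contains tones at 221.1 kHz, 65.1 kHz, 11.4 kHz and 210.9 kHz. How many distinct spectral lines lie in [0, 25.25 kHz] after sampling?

4

fs/2 = 25.25 kHz.
221.1 kHz mod fs = 19.1 kHz.
19.1 kHz ≤ fs/2 = 25.25 kHz, appears at 19.1 kHz.
65.1 kHz mod fs = 14.6 kHz.
14.6 kHz ≤ fs/2 = 25.25 kHz, appears at 14.6 kHz.
11.4 kHz ≤ fs/2 = 25.25 kHz, passes unchanged.
210.9 kHz mod fs = 8.9 kHz.
8.9 kHz ≤ fs/2 = 25.25 kHz, appears at 8.9 kHz.
Distinct values: {8.9 kHz, 11.4 kHz, 14.6 kHz, 19.1 kHz} → 4.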